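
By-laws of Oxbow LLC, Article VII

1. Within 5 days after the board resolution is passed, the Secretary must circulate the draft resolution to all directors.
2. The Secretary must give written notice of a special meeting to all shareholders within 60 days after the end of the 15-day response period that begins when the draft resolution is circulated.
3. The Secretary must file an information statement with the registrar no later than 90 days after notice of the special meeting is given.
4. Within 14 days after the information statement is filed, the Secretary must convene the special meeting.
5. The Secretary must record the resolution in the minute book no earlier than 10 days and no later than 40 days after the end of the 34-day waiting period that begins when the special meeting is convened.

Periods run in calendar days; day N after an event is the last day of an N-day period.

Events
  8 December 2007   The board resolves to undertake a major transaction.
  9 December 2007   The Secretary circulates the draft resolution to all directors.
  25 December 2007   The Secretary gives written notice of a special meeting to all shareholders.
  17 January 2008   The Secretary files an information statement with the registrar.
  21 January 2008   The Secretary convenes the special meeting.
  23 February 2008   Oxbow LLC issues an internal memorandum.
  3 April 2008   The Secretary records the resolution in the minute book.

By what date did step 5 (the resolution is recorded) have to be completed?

The special meeting is convened on 21 January 2008; the 34-day waiting period therefore ends 24 February 2008, and step 5 runs from that date. The window is 10–40 days after 24 February 2008; it closes on 4 April 2008.

4 April 2008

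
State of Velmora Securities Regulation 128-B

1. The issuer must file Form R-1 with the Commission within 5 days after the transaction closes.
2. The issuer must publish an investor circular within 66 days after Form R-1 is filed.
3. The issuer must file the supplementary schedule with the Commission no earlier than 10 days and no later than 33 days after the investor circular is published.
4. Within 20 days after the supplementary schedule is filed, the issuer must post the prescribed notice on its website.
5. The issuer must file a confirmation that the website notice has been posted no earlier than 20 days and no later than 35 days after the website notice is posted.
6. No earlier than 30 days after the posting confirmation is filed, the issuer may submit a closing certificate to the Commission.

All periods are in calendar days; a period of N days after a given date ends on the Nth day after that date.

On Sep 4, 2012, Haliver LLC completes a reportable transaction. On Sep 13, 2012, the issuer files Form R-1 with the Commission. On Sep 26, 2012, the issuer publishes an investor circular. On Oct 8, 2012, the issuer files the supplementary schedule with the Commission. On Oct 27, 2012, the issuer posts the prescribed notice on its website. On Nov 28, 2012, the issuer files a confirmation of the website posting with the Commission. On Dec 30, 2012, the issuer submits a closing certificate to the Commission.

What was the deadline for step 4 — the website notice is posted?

Step 4 runs from Oct 8, 2012, when the supplementary schedule is filed. 20 days after Oct 8, 2012 is Oct 28, 2012.

Oct 28, 2012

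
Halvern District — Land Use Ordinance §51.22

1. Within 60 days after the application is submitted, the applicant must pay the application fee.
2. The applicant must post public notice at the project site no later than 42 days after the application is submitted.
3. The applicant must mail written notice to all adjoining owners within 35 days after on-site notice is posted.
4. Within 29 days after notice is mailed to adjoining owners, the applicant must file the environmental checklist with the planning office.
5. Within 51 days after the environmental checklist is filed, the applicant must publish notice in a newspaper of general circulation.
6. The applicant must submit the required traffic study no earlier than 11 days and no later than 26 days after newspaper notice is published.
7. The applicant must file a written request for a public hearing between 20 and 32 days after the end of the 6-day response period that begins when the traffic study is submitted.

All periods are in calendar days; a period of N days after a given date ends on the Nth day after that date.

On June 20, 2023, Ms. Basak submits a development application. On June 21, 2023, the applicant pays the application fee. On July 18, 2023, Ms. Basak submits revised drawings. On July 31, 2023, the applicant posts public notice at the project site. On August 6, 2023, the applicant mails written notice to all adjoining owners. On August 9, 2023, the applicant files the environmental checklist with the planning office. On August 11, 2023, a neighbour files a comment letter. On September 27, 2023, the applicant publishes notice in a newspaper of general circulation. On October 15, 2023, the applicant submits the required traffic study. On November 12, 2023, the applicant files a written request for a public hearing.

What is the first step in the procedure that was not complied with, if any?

(1) due by June 20, 2023 + 60 days = August 19, 2023; June 21, 2023 is within that limit.
(2) due by June 20, 2023 + 42 days = August 1, 2023; done July 31, 2023 — timely.
(3) due by July 31, 2023 + 35 days = September 4, 2023; August 6, 2023 is within that limit.
(4) due by August 6, 2023 + 29 days = September 4, 2023; August 9, 2023 is within that limit.
(5) due by August 9, 2023 + 51 days = September 29, 2023; September 27, 2023 is within that limit.
(6) the permitted window runs from September 27, 2023 + 11 = October 8, 2023 to September 27, 2023 + 26 = October 23, 2023; done October 15, 2023 — within the window.
(7) the permitted window runs from October 21, 2023 + 20 = November 10, 2023 to October 21, 2023 + 32 = November 22, 2023; done November 12, 2023 — within the window.

None — every step was satisfied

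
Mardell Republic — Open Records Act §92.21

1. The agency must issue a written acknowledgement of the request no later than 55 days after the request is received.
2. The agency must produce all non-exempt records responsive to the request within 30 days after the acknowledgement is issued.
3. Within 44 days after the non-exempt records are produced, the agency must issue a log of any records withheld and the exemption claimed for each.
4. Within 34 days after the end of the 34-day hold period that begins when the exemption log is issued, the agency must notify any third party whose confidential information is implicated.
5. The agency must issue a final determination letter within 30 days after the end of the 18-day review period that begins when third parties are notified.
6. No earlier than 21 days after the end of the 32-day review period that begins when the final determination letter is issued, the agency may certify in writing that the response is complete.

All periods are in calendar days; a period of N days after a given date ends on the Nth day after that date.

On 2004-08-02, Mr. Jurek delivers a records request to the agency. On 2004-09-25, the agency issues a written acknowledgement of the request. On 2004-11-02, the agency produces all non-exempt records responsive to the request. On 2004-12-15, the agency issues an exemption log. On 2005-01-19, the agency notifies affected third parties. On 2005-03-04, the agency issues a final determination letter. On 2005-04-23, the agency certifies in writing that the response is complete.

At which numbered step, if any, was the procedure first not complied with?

Step 1 — counting 55 days from 2004-08-02 (when the request is received) gives a deadline of 2004-09-26; completed 2004-09-25, before the deadline.
Step 2 — counting 30 days from 2004-09-25 (when the acknowledgement is issued) gives a deadline of 2004-10-25; not done until 2004-11-02, 8 days after the deadline.

Step 2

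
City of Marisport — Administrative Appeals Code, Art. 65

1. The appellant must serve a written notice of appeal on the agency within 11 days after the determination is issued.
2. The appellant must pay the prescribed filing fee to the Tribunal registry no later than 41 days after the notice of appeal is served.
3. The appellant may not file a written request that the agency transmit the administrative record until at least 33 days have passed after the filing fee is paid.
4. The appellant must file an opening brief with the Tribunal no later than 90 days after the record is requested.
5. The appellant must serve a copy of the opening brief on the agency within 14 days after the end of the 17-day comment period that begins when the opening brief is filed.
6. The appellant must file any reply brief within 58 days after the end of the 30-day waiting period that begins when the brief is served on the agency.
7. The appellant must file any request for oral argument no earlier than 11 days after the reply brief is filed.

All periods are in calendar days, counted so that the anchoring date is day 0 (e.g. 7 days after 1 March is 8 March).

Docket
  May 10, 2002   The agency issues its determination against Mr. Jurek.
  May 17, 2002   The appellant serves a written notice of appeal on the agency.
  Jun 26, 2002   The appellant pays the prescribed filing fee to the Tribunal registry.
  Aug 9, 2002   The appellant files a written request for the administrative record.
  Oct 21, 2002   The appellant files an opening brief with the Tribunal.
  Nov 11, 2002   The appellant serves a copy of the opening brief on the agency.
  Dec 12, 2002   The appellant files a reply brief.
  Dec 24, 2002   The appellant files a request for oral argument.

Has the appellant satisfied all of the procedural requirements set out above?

(1) due by May 10, 2002 + 11 days = May 21, 2002; completed May 17, 2002, before the deadline.
(2) due by May 17, 2002 + 41 days = Jun 27, 2002; completed Jun 26, 2002, before the deadline.
(3) permitted from Jun 26, 2002 + 33 days = Jul 29, 2002 onward; done Aug 9, 2002 — permitted.
(4) due by Aug 9, 2002 + 90 days = Nov 7, 2002; done Oct 21, 2002 — timely.
(5) due by Nov 7, 2002 + 14 days = Nov 21, 2002; Nov 11, 2002 is within that limit.
(6) due by Dec 11, 2002 + 58 days = Feb 7, 2003; completed Dec 12, 2002, before the deadline.
(7) permitted from Dec 12, 2002 + 11 days = Dec 23, 2002 onward; done Dec 24, 2002, after the minimum wait.

Yes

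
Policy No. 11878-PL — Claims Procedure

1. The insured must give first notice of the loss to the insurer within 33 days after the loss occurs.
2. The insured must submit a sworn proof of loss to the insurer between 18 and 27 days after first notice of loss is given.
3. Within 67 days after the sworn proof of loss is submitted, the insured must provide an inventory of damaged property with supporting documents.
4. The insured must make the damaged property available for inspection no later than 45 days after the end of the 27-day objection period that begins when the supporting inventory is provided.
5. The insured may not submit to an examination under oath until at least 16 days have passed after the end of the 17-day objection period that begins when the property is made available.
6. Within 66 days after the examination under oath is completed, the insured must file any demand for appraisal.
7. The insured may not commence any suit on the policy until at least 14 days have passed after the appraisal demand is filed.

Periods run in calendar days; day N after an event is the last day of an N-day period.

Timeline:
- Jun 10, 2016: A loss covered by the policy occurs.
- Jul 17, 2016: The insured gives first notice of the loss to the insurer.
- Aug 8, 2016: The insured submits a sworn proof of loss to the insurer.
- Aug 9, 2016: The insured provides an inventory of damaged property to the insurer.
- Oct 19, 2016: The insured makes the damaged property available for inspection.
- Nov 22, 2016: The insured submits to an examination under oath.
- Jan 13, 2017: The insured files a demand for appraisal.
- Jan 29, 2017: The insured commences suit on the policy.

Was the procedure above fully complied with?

Step 1 — counting 33 days from Jun 10, 2016 (when the loss occurs) gives a deadline of Jul 13, 2016; done Jul 17, 2016 — 4 days late.
The procedure was therefore not followed at step 1.

No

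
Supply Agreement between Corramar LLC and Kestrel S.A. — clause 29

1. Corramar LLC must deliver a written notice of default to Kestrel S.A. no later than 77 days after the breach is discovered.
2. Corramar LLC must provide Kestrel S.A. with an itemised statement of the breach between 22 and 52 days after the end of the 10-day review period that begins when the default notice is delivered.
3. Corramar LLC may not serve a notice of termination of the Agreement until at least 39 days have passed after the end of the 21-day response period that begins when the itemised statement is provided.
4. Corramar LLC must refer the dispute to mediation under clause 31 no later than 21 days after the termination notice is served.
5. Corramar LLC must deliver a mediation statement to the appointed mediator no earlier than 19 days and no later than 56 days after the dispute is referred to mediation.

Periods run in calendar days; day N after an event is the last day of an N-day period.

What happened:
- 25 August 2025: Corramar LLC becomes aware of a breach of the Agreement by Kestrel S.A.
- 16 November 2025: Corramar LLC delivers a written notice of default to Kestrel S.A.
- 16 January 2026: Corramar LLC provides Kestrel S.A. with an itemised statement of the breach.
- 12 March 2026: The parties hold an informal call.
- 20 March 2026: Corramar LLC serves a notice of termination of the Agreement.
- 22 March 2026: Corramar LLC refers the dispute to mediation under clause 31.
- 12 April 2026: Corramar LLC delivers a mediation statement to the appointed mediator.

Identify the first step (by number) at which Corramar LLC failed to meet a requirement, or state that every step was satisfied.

Step 1

Step 1: 77 days after 25 August 2025 (when the breach is discovered) is 10 November 2025; done 16 November 2025 — 6 days late.
That is the first point of non-compliance.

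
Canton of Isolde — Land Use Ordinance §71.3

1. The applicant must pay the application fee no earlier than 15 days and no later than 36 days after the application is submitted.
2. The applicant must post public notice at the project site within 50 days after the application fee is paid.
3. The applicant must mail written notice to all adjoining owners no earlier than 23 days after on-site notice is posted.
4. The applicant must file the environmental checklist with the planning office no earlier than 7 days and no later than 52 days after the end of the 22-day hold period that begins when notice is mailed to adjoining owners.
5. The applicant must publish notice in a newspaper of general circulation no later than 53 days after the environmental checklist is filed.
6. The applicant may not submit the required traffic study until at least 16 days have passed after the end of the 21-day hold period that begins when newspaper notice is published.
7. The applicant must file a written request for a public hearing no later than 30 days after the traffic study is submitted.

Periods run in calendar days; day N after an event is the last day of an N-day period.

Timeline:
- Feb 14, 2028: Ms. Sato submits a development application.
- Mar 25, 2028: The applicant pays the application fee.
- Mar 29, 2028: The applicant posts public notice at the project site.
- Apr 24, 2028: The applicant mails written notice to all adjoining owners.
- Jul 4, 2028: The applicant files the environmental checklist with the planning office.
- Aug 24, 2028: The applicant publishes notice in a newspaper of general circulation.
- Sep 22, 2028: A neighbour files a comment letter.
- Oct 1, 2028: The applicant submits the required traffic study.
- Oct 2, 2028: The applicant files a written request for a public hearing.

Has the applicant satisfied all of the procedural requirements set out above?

No

(1) the permitted window runs from Feb 14, 2028 + 15 = Feb 29, 2028 to Feb 14, 2028 + 36 = Mar 21, 2028; done Mar 25, 2028 — 4 days after the window closed.
No need to go further; step 1 was not satisfied.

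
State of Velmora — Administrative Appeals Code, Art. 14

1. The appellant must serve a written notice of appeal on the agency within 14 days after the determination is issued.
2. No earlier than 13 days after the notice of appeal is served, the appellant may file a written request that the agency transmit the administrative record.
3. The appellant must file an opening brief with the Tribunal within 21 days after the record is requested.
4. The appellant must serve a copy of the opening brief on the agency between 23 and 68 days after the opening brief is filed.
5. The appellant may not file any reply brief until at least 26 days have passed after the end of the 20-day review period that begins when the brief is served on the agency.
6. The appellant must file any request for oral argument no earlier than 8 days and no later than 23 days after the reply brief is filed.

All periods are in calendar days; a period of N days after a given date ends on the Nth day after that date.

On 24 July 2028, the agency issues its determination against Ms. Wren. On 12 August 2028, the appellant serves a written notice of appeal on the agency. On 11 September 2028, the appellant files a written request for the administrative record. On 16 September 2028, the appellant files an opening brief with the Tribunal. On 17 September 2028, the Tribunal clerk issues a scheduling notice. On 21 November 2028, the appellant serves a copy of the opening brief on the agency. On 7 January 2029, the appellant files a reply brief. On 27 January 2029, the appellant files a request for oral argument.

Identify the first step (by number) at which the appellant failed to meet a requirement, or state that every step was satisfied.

Step 1: 14 days after 24 July 2028 (when the determination is issued) is 7 August 2028; done 12 August 2028 — 5 days late.
The analysis stops there.

Step 1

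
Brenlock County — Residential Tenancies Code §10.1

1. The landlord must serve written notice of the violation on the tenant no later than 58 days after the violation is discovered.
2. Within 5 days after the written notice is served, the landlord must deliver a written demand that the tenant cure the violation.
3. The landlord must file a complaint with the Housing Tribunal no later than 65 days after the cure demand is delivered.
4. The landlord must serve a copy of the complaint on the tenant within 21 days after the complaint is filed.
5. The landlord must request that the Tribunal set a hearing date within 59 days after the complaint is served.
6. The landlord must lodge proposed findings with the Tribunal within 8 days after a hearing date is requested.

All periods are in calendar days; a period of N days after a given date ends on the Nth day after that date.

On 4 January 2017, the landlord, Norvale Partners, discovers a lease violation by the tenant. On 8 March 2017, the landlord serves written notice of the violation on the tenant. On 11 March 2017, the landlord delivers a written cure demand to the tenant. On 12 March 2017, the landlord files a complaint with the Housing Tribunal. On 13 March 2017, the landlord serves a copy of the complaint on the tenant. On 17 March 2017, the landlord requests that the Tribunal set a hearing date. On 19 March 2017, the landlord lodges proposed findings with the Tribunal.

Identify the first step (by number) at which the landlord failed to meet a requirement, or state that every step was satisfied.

Step 1

Step 1 — counting 58 days from 4 January 2017 (when the violation is discovered) gives a deadline of 3 March 2017; done 8 March 2017 — 5 days late.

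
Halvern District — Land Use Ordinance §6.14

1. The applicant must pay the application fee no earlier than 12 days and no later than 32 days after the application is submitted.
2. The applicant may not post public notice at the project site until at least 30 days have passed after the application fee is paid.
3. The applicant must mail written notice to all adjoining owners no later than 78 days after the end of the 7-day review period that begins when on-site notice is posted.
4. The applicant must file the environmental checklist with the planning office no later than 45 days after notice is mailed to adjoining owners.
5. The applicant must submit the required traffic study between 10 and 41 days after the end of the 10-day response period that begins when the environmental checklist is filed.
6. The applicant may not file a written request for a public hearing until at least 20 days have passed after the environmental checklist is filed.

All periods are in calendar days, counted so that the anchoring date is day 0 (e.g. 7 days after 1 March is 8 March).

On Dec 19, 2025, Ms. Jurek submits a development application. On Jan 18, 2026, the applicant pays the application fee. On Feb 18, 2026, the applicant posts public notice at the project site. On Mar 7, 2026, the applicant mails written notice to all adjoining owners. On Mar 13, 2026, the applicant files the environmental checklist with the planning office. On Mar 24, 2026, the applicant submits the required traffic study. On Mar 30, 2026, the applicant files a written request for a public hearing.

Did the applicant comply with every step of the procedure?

No

Step 1 — 12 and 32 days from Dec 19, 2025 (when the application is submitted) are Dec 31, 2025 and Jan 20, 2026 respectively; done Jan 18, 2026, which is between those dates.
Step 2 — must wait 30 days from Jan 18, 2026 (when the application fee is paid), so not before Feb 17, 2026; done Feb 18, 2026, after the minimum wait.
Step 3 — counting 78 days from Feb 25, 2026 (end of the 7-day review period, which began when on-site notice is posted on Feb 18, 2026) gives a deadline of May 14, 2026; Mar 7, 2026 is within that limit.
Step 4 — counting 45 days from Mar 7, 2026 (when notice is mailed to adjoining owners) gives a deadline of Apr 21, 2026; done Mar 13, 2026 — timely.
Step 5 — 10 and 41 days from Mar 23, 2026 (end of the 10-day response period, which began when the environmental checklist is filed on Mar 13, 2026) are Apr 2, 2026 and May 3, 2026 respectively; done Mar 24, 2026 — 9 days before the window opened.
The analysis stops there.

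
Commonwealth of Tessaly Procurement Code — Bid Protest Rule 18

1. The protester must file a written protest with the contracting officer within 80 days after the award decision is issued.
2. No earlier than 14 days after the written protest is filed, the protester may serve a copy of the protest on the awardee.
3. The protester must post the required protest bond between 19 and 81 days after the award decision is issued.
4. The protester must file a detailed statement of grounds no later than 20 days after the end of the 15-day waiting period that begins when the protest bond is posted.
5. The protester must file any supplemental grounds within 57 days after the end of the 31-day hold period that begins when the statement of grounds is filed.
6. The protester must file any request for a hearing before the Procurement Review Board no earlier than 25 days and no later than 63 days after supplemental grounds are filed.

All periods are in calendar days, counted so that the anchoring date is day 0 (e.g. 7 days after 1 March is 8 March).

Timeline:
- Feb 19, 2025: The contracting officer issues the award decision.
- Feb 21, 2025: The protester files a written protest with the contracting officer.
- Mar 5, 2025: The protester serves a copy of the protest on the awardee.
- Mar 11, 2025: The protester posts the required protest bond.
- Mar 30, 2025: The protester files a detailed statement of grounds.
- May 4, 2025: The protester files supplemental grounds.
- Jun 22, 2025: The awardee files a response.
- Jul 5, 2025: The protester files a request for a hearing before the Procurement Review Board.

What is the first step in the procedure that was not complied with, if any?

Step 2

(1) due by Feb 19, 2025 + 80 days = May 10, 2025; Feb 21, 2025 is within that limit.
(2) permitted from Feb 21, 2025 + 14 days = Mar 7, 2025 onward; done Mar 5, 2025 — 2 days too early.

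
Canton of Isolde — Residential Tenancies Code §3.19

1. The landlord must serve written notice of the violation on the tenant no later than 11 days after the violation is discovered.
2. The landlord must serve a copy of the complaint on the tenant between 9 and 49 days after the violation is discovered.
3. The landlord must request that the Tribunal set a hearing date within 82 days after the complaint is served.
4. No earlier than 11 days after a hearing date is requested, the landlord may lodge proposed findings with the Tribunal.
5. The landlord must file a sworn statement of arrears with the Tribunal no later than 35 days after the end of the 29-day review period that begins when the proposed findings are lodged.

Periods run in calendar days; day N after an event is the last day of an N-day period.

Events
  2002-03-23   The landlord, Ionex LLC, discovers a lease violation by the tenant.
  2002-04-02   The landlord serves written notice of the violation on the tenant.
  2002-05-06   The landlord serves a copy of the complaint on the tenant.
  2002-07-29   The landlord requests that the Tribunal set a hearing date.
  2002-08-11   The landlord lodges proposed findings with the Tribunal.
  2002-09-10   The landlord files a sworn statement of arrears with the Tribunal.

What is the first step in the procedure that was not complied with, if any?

Step 3

Step 1: 11 days after 2002-03-23 (when the violation is discovered) is 2002-04-03; 2002-04-02 is within that limit.
Step 2: the window is 9–49 days after 2002-03-23 (when the violation is discovered), so 2002-04-01 through 2002-05-11; done 2002-05-06, which is between those dates.
Step 3: 82 days after 2002-05-06 (when the complaint is served) is 2002-07-27; not done until 2002-07-29, 2 days after the deadline.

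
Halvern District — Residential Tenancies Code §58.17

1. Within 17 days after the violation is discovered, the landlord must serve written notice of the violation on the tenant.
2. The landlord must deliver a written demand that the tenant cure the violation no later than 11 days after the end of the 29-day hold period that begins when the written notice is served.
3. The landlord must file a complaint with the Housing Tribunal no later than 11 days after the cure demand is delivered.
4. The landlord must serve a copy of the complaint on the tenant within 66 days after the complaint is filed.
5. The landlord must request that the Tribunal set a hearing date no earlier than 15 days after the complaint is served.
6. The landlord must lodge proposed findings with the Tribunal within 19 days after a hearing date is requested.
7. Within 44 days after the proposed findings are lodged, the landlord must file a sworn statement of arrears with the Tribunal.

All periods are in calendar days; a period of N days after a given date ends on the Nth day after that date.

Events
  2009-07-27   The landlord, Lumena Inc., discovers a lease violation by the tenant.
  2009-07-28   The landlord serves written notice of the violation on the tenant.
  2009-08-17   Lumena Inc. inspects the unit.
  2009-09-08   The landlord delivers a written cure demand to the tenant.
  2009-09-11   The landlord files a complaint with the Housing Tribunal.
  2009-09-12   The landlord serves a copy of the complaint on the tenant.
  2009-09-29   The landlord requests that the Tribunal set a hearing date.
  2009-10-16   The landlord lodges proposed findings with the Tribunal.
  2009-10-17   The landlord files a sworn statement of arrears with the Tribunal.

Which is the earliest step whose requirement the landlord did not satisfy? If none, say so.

Step 1: 17 days after 2009-07-27 (when the violation is discovered) is 2009-08-13; completed 2009-07-28, before the deadline.
Step 2: 11 days after 2009-08-26 (end of the 29-day hold period, which began when the written notice is served on 2009-07-28) is 2009-09-06; not done until 2009-09-08, 2 days after the deadline.
That is the first point of non-compliance.

Step 2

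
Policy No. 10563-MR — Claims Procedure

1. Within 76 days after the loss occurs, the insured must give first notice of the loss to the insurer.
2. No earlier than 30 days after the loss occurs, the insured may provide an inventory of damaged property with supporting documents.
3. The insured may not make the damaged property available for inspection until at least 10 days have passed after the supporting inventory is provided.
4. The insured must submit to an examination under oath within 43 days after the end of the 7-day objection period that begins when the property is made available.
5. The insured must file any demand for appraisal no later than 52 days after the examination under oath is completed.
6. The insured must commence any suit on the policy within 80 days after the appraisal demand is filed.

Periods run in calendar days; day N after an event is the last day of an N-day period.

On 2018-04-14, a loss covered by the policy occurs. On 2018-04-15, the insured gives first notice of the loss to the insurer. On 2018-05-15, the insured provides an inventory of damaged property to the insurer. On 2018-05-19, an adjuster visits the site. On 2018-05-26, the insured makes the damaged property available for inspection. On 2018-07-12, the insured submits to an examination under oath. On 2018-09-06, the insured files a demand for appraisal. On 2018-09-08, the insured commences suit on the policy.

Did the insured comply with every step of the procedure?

No

Step 1: 76 days after 2018-04-14 (when the loss occurs) is 2018-06-29; 2018-04-15 is within that limit.
Step 2: the earliest permitted date is 30 days after 2018-04-14 (when the loss occurs), i.e. 2018-05-14; 2018-05-15 is on or after that date.
Step 3: the earliest permitted date is 10 days after 2018-05-15 (when the supporting inventory is provided), i.e. 2018-05-25; done 2018-05-26, after the minimum wait.
Step 4: 43 days after 2018-06-02 (end of the 7-day objection period, which began when the property is made available on 2018-05-26) is 2018-07-15; 2018-07-12 is within that limit.
Step 5: 52 days after 2018-07-12 (when the examination under oath is completed) is 2018-09-02; done 2018-09-06 — 4 days late.
No need to go further; step 5 was not satisfied.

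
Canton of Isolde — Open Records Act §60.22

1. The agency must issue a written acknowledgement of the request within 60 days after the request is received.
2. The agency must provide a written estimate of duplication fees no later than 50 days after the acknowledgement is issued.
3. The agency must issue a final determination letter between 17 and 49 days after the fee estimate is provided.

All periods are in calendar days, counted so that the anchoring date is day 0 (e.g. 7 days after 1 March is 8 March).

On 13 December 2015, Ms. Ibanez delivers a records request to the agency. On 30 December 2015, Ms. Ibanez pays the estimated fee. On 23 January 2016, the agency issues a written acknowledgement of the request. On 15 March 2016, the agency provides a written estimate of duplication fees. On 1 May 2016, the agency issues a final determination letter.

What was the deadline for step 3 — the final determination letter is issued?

Step 3 runs from 15 March 2016, when the fee estimate is provided. The window is 17–49 days after 15 March 2016; it closes on 3 May 2016.

3 May 2016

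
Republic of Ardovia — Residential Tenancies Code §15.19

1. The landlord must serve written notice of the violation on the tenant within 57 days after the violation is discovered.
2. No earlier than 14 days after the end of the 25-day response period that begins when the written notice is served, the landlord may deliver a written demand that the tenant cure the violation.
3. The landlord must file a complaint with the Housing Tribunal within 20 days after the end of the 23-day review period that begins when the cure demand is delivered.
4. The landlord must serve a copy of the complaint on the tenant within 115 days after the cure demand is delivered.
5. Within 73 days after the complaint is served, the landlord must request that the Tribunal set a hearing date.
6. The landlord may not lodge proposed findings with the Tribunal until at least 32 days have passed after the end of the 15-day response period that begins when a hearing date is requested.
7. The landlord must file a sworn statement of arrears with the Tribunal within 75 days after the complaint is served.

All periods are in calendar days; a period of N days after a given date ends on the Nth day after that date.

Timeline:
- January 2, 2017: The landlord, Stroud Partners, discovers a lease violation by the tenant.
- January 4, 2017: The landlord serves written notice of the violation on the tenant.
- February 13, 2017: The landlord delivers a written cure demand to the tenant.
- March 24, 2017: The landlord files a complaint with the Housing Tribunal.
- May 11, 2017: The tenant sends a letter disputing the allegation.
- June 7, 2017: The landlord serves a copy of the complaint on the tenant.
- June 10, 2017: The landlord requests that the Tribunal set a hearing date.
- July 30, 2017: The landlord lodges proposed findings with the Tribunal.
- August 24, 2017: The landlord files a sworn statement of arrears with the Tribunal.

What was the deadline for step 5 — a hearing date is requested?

August 19, 2017

Step 5 runs from June 7, 2017, when the complaint is served. 73 days after June 7, 2017 is August 19, 2017.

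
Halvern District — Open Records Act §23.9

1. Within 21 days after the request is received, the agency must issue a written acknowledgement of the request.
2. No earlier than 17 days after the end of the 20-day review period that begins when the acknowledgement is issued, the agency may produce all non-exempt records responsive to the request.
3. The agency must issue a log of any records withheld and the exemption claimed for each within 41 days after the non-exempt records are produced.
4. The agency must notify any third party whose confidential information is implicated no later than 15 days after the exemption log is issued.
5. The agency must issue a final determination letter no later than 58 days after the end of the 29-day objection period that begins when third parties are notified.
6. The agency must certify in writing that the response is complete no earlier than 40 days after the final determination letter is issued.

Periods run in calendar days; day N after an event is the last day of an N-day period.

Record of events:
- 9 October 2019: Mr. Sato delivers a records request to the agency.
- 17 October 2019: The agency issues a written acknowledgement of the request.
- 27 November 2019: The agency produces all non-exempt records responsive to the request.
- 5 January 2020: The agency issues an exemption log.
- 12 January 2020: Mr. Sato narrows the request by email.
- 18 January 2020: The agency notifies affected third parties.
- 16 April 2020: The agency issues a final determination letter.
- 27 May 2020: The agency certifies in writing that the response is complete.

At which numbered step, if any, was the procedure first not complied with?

Step 1 — counting 21 days from 9 October 2019 (when the request is received) gives a deadline of 30 October 2019; completed 17 October 2019, before the deadline.
Step 2 — must wait 17 days from 6 November 2019 (end of the 20-day review period, which began when the acknowledgement is issued on 17 October 2019), so not before 23 November 2019; 27 November 2019 is on or after that date.
Step 3 — counting 41 days from 27 November 2019 (when the non-exempt records are produced) gives a deadline of 7 January 2020; 5 January 2020 is within that limit.
Step 4 — counting 15 days from 5 January 2020 (when the exemption log is issued) gives a deadline of 20 January 2020; 18 January 2020 is within that limit.
Step 5 — counting 58 days from 16 February 2020 (end of the 29-day objection period, which began when third parties are notified on 18 January 2020) gives a deadline of 14 April 2020; not done until 16 April 2020, 2 days after the deadline.
The procedure was therefore not followed at step 5.

Step 5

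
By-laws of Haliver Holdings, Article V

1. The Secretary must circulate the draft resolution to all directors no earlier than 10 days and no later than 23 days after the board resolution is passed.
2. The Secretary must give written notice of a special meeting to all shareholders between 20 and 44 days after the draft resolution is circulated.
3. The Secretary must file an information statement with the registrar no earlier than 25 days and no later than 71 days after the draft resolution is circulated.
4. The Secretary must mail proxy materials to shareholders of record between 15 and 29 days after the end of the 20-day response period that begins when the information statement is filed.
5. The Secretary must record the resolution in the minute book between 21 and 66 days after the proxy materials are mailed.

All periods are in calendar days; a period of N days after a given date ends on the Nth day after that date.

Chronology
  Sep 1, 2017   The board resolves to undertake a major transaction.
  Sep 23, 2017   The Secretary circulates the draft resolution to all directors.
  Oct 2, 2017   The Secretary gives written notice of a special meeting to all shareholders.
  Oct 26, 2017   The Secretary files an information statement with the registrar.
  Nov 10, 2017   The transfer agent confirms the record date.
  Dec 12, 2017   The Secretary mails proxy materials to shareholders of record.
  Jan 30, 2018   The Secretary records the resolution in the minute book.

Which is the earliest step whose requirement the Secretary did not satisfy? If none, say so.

(1) the permitted window runs from Sep 1, 2017 + 10 = Sep 11, 2017 to Sep 1, 2017 + 23 = Sep 24, 2017; done Sep 23, 2017, which is between those dates.
(2) the permitted window runs from Sep 23, 2017 + 20 = Oct 13, 2017 to Sep 23, 2017 + 44 = Nov 6, 2017; done Oct 2, 2017 — 11 days before the window opened.
The analysis stops there.

Step 2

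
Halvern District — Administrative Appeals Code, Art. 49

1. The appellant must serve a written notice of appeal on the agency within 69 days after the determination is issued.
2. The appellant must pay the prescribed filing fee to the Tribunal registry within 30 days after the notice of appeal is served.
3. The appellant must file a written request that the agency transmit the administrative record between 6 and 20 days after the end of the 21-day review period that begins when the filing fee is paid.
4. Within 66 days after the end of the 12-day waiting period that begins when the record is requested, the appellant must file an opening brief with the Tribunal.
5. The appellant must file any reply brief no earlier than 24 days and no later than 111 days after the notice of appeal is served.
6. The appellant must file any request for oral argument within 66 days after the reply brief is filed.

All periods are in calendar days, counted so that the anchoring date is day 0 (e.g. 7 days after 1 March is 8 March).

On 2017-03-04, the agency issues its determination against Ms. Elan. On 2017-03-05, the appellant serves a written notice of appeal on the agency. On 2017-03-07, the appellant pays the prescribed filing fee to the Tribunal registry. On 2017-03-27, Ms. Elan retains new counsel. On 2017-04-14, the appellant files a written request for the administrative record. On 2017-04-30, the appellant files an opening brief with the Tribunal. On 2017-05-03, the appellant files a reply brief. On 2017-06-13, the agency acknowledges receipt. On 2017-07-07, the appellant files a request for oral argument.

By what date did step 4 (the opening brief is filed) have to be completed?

2017-07-01

The record is requested on 2017-04-14; the 12-day waiting period therefore ends 2017-04-26, and step 4 runs from that date. 66 days after 2017-04-26 is 2017-07-01.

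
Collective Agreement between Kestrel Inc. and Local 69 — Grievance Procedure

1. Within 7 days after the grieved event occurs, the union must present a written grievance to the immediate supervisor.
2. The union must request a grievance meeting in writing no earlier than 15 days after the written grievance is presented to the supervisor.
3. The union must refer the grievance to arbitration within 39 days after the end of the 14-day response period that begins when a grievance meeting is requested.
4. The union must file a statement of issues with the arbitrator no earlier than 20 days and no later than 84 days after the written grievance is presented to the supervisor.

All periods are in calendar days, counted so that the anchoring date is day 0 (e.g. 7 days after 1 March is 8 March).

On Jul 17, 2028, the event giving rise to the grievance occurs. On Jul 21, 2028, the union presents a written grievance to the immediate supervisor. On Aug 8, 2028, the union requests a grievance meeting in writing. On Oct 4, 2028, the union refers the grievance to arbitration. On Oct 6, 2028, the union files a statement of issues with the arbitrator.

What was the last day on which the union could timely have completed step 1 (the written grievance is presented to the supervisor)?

Jul 24, 2028

Step 1 runs from Jul 17, 2028, when the grieved event occurs. 7 days after Jul 17, 2028 is Jul 24, 2028.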